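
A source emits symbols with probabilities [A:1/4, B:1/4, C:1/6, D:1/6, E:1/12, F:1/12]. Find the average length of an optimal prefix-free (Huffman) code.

Huffman tree construction:
Combine smallest probabilities repeatedly
Resulting codes:
  A: 01 (length 2)
  B: 10 (length 2)
  C: 110 (length 3)
  D: 111 (length 3)
  E: 000 (length 3)
  F: 001 (length 3)
Average length = Σ p(s) × length(s) = 2.5000 bits


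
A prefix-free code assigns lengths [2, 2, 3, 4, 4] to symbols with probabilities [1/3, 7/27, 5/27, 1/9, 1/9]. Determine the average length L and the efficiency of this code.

Average length L = Σ p_i × l_i = 2.6296 bits
Entropy H = 2.1882 bits
Efficiency η = H/L × 100% = 83.21%


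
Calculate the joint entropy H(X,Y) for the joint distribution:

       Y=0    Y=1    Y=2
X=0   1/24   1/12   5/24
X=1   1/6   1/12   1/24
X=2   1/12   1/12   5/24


H(X,Y) = -Σ p(x,y) log₂ p(x,y)
  p(0,0)=1/24: -0.0417 × log₂(0.0417) = 0.1910
  p(0,1)=1/12: -0.0833 × log₂(0.0833) = 0.2987
  p(0,2)=5/24: -0.2083 × log₂(0.2083) = 0.4715
  p(1,0)=1/6: -0.1667 × log₂(0.1667) = 0.4308
  p(1,1)=1/12: -0.0833 × log₂(0.0833) = 0.2987
  p(1,2)=1/24: -0.0417 × log₂(0.0417) = 0.1910
  p(2,0)=1/12: -0.0833 × log₂(0.0833) = 0.2987
  p(2,1)=1/12: -0.0833 × log₂(0.0833) = 0.2987
  p(2,2)=5/24: -0.2083 × log₂(0.2083) = 0.4715
H(X,Y) = 2.9508 bits


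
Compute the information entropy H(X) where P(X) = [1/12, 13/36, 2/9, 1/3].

H(X) = -Σ p(x) log₂ p(x)
  -1/12 × log₂(1/12) = 0.2987
  -13/36 × log₂(13/36) = 0.5306
  -2/9 × log₂(2/9) = 0.4822
  -1/3 × log₂(1/3) = 0.5283
H(X) = 1.8399 bits


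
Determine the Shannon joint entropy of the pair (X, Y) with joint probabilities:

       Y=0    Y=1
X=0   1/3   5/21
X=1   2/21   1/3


H(X,Y) = -Σ p(x,y) log₂ p(x,y)
  p(0,0)=1/3: -0.3333 × log₂(0.3333) = 0.5283
  p(0,1)=5/21: -0.2381 × log₂(0.2381) = 0.4929
  p(1,0)=2/21: -0.0952 × log₂(0.0952) = 0.3231
  p(1,1)=1/3: -0.3333 × log₂(0.3333) = 0.5283
H(X,Y) = 1.8727 bits


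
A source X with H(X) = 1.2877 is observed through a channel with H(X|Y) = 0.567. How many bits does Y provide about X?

I(X;Y) = H(X) - H(X|Y)
I(X;Y) = 1.2877 - 0.567 = 0.7207 bits


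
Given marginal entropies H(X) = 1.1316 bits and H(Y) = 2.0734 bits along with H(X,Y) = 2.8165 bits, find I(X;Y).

I(X;Y) = H(X) + H(Y) - H(X,Y)
I(X;Y) = 1.1316 + 2.0734 - 2.8165 = 0.3885 bits


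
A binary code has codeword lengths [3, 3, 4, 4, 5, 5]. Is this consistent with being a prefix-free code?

Kraft inequality: Σ 2^(-l_i) ≤ 1 for prefix-free code
Calculating: 2^(-3) + 2^(-3) + 2^(-4) + 2^(-4) + 2^(-5) + 2^(-5)
= 0.125 + 0.125 + 0.0625 + 0.0625 + 0.03125 + 0.03125
= 0.4375
Since 0.4375 ≤ 1, prefix-free code exists


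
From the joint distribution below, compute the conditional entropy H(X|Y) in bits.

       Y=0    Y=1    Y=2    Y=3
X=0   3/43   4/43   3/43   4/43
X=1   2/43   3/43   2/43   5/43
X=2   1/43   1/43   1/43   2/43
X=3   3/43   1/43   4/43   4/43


H(X|Y) = Σ_y p(y) H(X|Y=y)
  p(Y=0) = 9/43, H(X|Y=0) = 1.8911
  p(Y=1) = 9/43, H(X|Y=1) = 1.7527
  p(Y=2) = 10/43, H(X|Y=2) = 1.8464
  p(Y=3) = 15/43, H(X|Y=3) = 1.9329
H(X|Y) = 0.2093×1.8911 + 0.2093×1.7527 + 0.2326×1.8464 + 0.3488×1.9329 = 1.8663 bits


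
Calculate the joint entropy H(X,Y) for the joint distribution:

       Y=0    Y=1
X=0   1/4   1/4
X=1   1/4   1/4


H(X,Y) = -Σ p(x,y) log₂ p(x,y)
  p(0,0)=1/4: -0.2500 × log₂(0.2500) = 0.5000
  p(0,1)=1/4: -0.2500 × log₂(0.2500) = 0.5000
  p(1,0)=1/4: -0.2500 × log₂(0.2500) = 0.5000
  p(1,1)=1/4: -0.2500 × log₂(0.2500) = 0.5000
H(X,Y) = 2.0000 bits


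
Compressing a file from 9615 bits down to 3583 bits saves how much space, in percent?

Space savings = (1 - Compressed/Original) × 100%
= (1 - 3583/9615) × 100%
= 62.74%


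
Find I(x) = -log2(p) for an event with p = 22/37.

Information content I(x) = -log₂(p(x))
I = -log₂(22/37) = -log₂(0.5946)
I = 0.7500 bits


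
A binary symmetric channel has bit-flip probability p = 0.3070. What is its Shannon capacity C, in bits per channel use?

For BSC with error probability p:
C = 1 - H(p) where H(p) is binary entropy
H(0.3070) = -0.3070 × log₂(0.3070) - 0.6930 × log₂(0.6930)
H(p) = 0.8897
C = 1 - 0.8897 = 0.1103 bits/use


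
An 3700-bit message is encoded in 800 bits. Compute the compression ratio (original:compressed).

Compression ratio = Original / Compressed
= 3700 / 800 = 4.62:1


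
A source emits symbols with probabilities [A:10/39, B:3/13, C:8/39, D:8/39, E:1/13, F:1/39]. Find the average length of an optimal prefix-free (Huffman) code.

Huffman tree construction:
Combine smallest probabilities repeatedly
Resulting codes:
  A: 10 (length 2)
  B: 01 (length 2)
  C: 111 (length 3)
  D: 00 (length 2)
  E: 1101 (length 4)
  F: 1100 (length 4)
Average length = Σ p(s) × length(s) = 2.4103 bits


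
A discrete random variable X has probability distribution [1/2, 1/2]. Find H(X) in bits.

H(X) = -Σ p(x) log₂ p(x)
  -1/2 × log₂(1/2) = 0.5000
  -1/2 × log₂(1/2) = 0.5000
H(X) = 1.0000 bits


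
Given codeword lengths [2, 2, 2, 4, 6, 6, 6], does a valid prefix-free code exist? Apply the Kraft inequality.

Kraft inequality: Σ 2^(-l_i) ≤ 1 for prefix-free code
Calculating: 2^(-2) + 2^(-2) + 2^(-2) + 2^(-4) + 2^(-6) + 2^(-6) + 2^(-6)
= 0.25 + 0.25 + 0.25 + 0.0625 + 0.015625 + 0.015625 + 0.015625
= 0.8594
Since 0.8594 ≤ 1, prefix-free code exists


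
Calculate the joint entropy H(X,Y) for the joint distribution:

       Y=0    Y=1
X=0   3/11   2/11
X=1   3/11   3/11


H(X,Y) = -Σ p(x,y) log₂ p(x,y)
  p(0,0)=3/11: -0.2727 × log₂(0.2727) = 0.5112
  p(0,1)=2/11: -0.1818 × log₂(0.1818) = 0.4472
  p(1,0)=3/11: -0.2727 × log₂(0.2727) = 0.5112
  p(1,1)=3/11: -0.2727 × log₂(0.2727) = 0.5112
H(X,Y) = 1.9808 bits


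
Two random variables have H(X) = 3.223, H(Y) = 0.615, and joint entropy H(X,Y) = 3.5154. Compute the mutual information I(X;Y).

I(X;Y) = H(X) + H(Y) - H(X,Y)
I(X;Y) = 3.223 + 0.615 - 3.5154 = 0.3226 bits


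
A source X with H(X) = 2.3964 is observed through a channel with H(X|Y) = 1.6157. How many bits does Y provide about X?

I(X;Y) = H(X) - H(X|Y)
I(X;Y) = 2.3964 - 1.6157 = 0.7807 bits


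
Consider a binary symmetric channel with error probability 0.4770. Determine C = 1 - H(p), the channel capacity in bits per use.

For BSC with error probability p:
C = 1 - H(p) where H(p) is binary entropy
H(0.4770) = -0.4770 × log₂(0.4770) - 0.5230 × log₂(0.5230)
H(p) = 0.9985
C = 1 - 0.9985 = 0.0015 bits/use


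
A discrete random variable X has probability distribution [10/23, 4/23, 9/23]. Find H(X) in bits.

H(X) = -Σ p(x) log₂ p(x)
  -10/23 × log₂(10/23) = 0.5224
  -4/23 × log₂(4/23) = 0.4389
  -9/23 × log₂(9/23) = 0.5297
H(X) = 1.4910 bits


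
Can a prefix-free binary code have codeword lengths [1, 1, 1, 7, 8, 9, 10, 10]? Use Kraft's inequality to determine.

Kraft inequality: Σ 2^(-l_i) ≤ 1 for prefix-free code
Calculating: 2^(-1) + 2^(-1) + 2^(-1) + 2^(-7) + 2^(-8) + 2^(-9) + 2^(-10) + 2^(-10)
= 0.5 + 0.5 + 0.5 + 0.0078125 + 0.00390625 + 0.001953125 + 0.0009765625 + 0.0009765625
= 1.5156
Since 1.5156 > 1, prefix-free code does not exist


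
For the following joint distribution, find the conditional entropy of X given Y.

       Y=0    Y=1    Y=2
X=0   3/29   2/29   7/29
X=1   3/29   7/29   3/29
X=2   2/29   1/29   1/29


H(X|Y) = Σ_y p(y) H(X|Y=y)
  p(Y=0) = 8/29, H(X|Y=0) = 1.5613
  p(Y=1) = 10/29, H(X|Y=1) = 1.1568
  p(Y=2) = 11/29, H(X|Y=2) = 1.2407
H(X|Y) = 0.2759×1.5613 + 0.3448×1.1568 + 0.3793×1.2407 = 1.3002 bits


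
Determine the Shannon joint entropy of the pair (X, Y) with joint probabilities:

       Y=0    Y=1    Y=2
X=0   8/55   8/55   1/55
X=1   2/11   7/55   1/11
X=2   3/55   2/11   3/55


H(X,Y) = -Σ p(x,y) log₂ p(x,y)
  p(0,0)=8/55: -0.1455 × log₂(0.1455) = 0.4046
  p(0,1)=8/55: -0.1455 × log₂(0.1455) = 0.4046
  p(0,2)=1/55: -0.0182 × log₂(0.0182) = 0.1051
  p(1,0)=2/11: -0.1818 × log₂(0.1818) = 0.4472
  p(1,1)=7/55: -0.1273 × log₂(0.1273) = 0.3785
  p(1,2)=1/11: -0.0909 × log₂(0.0909) = 0.3145
  p(2,0)=3/55: -0.0545 × log₂(0.0545) = 0.2289
  p(2,1)=2/11: -0.1818 × log₂(0.1818) = 0.4472
  p(2,2)=3/55: -0.0545 × log₂(0.0545) = 0.2289
H(X,Y) = 2.9594 bits


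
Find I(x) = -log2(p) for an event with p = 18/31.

Information content I(x) = -log₂(p(x))
I = -log₂(18/31) = -log₂(0.5806)
I = 0.7843 bits


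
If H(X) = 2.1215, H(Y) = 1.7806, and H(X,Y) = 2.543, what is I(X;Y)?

I(X;Y) = H(X) + H(Y) - H(X,Y)
I(X;Y) = 2.1215 + 1.7806 - 2.543 = 1.3591 bits


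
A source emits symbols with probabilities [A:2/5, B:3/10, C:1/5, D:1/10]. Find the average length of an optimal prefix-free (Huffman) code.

Huffman tree construction:
Combine smallest probabilities repeatedly
Resulting codes:
  A: 0 (length 1)
  B: 10 (length 2)
  C: 111 (length 3)
  D: 110 (length 3)
Average length = Σ p(s) × length(s) = 1.9000 bits


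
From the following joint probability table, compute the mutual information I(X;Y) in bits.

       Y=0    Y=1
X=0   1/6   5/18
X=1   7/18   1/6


H(X) = 0.9911, H(Y) = 0.9911, H(X,Y) = 1.9049
I(X;Y) = H(X) + H(Y) - H(X,Y) = 0.0773 bits


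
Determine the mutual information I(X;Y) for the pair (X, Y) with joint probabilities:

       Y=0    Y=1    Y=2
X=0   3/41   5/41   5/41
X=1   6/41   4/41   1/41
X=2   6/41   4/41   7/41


H(X) = 1.5613, H(Y) = 1.5816, H(X,Y) = 3.0491
I(X;Y) = H(X) + H(Y) - H(X,Y) = 0.0937 bits


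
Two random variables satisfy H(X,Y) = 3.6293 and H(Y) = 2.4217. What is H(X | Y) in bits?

Chain rule: H(X,Y) = H(X|Y) + H(Y)
H(X|Y) = H(X,Y) - H(Y) = 3.6293 - 2.4217 = 1.2076 bits


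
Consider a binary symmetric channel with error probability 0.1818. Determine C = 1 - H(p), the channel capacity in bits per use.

For BSC with error probability p:
C = 1 - H(p) where H(p) is binary entropy
H(0.1818) = -0.1818 × log₂(0.1818) - 0.8182 × log₂(0.8182)
H(p) = 0.6840
C = 1 - 0.6840 = 0.3160 bits/use


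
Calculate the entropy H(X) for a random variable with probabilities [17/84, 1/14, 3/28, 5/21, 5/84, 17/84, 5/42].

H(X) = -Σ p(x) log₂ p(x)
  -17/84 × log₂(17/84) = 0.4665
  -1/14 × log₂(1/14) = 0.2720
  -3/28 × log₂(3/28) = 0.3453
  -5/21 × log₂(5/21) = 0.4929
  -5/84 × log₂(5/84) = 0.2423
  -17/84 × log₂(17/84) = 0.4665
  -5/42 × log₂(5/42) = 0.3655
H(X) = 2.6509 bits


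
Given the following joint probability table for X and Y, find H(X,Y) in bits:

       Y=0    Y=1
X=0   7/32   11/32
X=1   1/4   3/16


H(X,Y) = -Σ p(x,y) log₂ p(x,y)
  p(0,0)=7/32: -0.2188 × log₂(0.2188) = 0.4796
  p(0,1)=11/32: -0.3438 × log₂(0.3438) = 0.5296
  p(1,0)=1/4: -0.2500 × log₂(0.2500) = 0.5000
  p(1,1)=3/16: -0.1875 × log₂(0.1875) = 0.4528
H(X,Y) = 1.9620 bits


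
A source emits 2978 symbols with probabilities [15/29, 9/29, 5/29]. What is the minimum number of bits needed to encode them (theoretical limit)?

Entropy H = 1.4531 bits/symbol
Minimum bits = H × n = 1.4531 × 2978
= 4327.25 bits


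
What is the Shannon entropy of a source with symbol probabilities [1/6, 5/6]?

H(X) = -Σ p(x) log₂ p(x)
  -1/6 × log₂(1/6) = 0.4308
  -5/6 × log₂(5/6) = 0.2192
H(X) = 0.6500 bits


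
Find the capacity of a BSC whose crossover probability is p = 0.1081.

For BSC with error probability p:
C = 1 - H(p) where H(p) is binary entropy
H(0.1081) = -0.1081 × log₂(0.1081) - 0.8919 × log₂(0.8919)
H(p) = 0.4942
C = 1 - 0.4942 = 0.5058 bits/use


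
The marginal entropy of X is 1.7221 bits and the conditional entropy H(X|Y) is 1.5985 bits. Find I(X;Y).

I(X;Y) = H(X) - H(X|Y)
I(X;Y) = 1.7221 - 1.5985 = 0.1236 bits


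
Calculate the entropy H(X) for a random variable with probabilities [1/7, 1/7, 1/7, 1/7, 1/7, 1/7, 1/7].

H(X) = -Σ p(x) log₂ p(x)
  -1/7 × log₂(1/7) = 0.4011
  -1/7 × log₂(1/7) = 0.4011
  -1/7 × log₂(1/7) = 0.4011
  -1/7 × log₂(1/7) = 0.4011
  -1/7 × log₂(1/7) = 0.4011
  -1/7 × log₂(1/7) = 0.4011
  -1/7 × log₂(1/7) = 0.4011
H(X) = 2.8074 bits


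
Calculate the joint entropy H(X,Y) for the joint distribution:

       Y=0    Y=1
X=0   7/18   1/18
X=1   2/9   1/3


H(X,Y) = -Σ p(x,y) log₂ p(x,y)
  p(0,0)=7/18: -0.3889 × log₂(0.3889) = 0.5299
  p(0,1)=1/18: -0.0556 × log₂(0.0556) = 0.2317
  p(1,0)=2/9: -0.2222 × log₂(0.2222) = 0.4822
  p(1,1)=1/3: -0.3333 × log₂(0.3333) = 0.5283
H(X,Y) = 1.7721 bits


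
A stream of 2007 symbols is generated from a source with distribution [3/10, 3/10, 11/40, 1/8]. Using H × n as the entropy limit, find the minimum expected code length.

Entropy H = 1.9294 bits/symbol
Minimum bits = H × n = 1.9294 × 2007
= 3872.24 bits


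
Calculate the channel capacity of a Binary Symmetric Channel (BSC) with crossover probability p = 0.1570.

For BSC with error probability p:
C = 1 - H(p) where H(p) is binary entropy
H(0.1570) = -0.1570 × log₂(0.1570) - 0.8430 × log₂(0.8430)
H(p) = 0.6271
C = 1 - 0.6271 = 0.3729 bits/use


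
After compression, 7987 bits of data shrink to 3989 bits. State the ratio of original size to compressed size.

Compression ratio = Original / Compressed
= 7987 / 3989 = 2.00:1


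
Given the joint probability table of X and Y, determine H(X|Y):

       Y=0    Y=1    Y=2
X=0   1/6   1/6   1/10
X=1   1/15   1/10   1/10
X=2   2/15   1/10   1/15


H(X|Y) = Σ_y p(y) H(X|Y=y)
  p(Y=0) = 11/30, H(X|Y=0) = 1.4949
  p(Y=1) = 11/30, H(X|Y=1) = 1.5395
  p(Y=2) = 4/15, H(X|Y=2) = 1.5613
H(X|Y) = 0.3667×1.4949 + 0.3667×1.5395 + 0.2667×1.5613 = 1.5290 bits


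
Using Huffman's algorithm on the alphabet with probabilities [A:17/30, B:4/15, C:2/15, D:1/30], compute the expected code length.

Huffman tree construction:
Combine smallest probabilities repeatedly
Resulting codes:
  A: 1 (length 1)
  B: 01 (length 2)
  C: 001 (length 3)
  D: 000 (length 3)
Average length = Σ p(s) × length(s) = 1.6000 bits


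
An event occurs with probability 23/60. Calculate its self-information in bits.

Information content I(x) = -log₂(p(x))
I = -log₂(23/60) = -log₂(0.3833)
I = 1.3833 bits


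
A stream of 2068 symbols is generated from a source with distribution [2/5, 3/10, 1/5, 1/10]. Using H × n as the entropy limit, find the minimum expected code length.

Entropy H = 1.8464 bits/symbol
Minimum bits = H × n = 1.8464 × 2068
= 3818.44 bits


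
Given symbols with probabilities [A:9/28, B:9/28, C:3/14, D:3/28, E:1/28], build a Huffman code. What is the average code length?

Huffman tree construction:
Combine smallest probabilities repeatedly
Resulting codes:
  A: 10 (length 2)
  B: 11 (length 2)
  C: 01 (length 2)
  D: 001 (length 3)
  E: 000 (length 3)
Average length = Σ p(s) × length(s) = 2.1429 bits


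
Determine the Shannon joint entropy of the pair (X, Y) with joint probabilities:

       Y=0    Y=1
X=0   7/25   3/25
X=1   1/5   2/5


H(X,Y) = -Σ p(x,y) log₂ p(x,y)
  p(0,0)=7/25: -0.2800 × log₂(0.2800) = 0.5142
  p(0,1)=3/25: -0.1200 × log₂(0.1200) = 0.3671
  p(1,0)=1/5: -0.2000 × log₂(0.2000) = 0.4644
  p(1,1)=2/5: -0.4000 × log₂(0.4000) = 0.5288
H(X,Y) = 1.8744 bits


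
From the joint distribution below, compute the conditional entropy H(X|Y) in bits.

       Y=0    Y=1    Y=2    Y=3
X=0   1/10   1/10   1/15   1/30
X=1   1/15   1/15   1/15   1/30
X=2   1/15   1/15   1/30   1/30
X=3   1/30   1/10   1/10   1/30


H(X|Y) = Σ_y p(y) H(X|Y=y)
  p(Y=0) = 4/15, H(X|Y=0) = 1.9056
  p(Y=1) = 1/3, H(X|Y=1) = 1.9710
  p(Y=2) = 4/15, H(X|Y=2) = 1.9056
  p(Y=3) = 2/15, H(X|Y=3) = 2.0000
H(X|Y) = 0.2667×1.9056 + 0.3333×1.9710 + 0.2667×1.9056 + 0.1333×2.0000 = 1.9400 bits


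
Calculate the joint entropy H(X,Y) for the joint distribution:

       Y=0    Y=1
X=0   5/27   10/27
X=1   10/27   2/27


H(X,Y) = -Σ p(x,y) log₂ p(x,y)
  p(0,0)=5/27: -0.1852 × log₂(0.1852) = 0.4505
  p(0,1)=10/27: -0.3704 × log₂(0.3704) = 0.5307
  p(1,0)=10/27: -0.3704 × log₂(0.3704) = 0.5307
  p(1,1)=2/27: -0.0741 × log₂(0.0741) = 0.2781
H(X,Y) = 1.7901 bits


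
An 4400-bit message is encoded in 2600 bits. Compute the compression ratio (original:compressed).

Compression ratio = Original / Compressed
= 4400 / 2600 = 1.69:1


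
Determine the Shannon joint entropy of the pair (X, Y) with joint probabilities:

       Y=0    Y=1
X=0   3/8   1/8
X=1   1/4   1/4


H(X,Y) = -Σ p(x,y) log₂ p(x,y)
  p(0,0)=3/8: -0.3750 × log₂(0.3750) = 0.5306
  p(0,1)=1/8: -0.1250 × log₂(0.1250) = 0.3750
  p(1,0)=1/4: -0.2500 × log₂(0.2500) = 0.5000
  p(1,1)=1/4: -0.2500 × log₂(0.2500) = 0.5000
H(X,Y) = 1.9056 bits


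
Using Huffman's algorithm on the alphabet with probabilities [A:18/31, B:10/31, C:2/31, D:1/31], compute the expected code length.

Huffman tree construction:
Combine smallest probabilities repeatedly
Resulting codes:
  A: 1 (length 1)
  B: 01 (length 2)
  C: 001 (length 3)
  D: 000 (length 3)
Average length = Σ p(s) × length(s) = 1.5161 bits


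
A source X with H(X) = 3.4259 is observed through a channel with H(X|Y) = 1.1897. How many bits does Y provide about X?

I(X;Y) = H(X) - H(X|Y)
I(X;Y) = 3.4259 - 1.1897 = 2.2362 bits


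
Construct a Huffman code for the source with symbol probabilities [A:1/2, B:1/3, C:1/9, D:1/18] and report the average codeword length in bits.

Huffman tree construction:
Combine smallest probabilities repeatedly
Resulting codes:
  A: 0 (length 1)
  B: 11 (length 2)
  C: 101 (length 3)
  D: 100 (length 3)
Average length = Σ p(s) × length(s) = 1.6667 bits


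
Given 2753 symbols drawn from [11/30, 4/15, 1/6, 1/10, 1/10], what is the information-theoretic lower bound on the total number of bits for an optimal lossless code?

Entropy H = 2.1345 bits/symbol
Minimum bits = H × n = 2.1345 × 2753
= 5876.15 bits


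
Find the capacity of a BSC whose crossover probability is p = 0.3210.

For BSC with error probability p:
C = 1 - H(p) where H(p) is binary entropy
H(0.3210) = -0.3210 × log₂(0.3210) - 0.6790 × log₂(0.6790)
H(p) = 0.9055
C = 1 - 0.9055 = 0.0945 bits/use


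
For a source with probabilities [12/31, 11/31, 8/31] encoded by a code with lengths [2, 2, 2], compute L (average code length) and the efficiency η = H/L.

Average length L = Σ p_i × l_i = 2.0000 bits
Entropy H = 1.5647 bits
Efficiency η = H/L × 100% = 78.24%


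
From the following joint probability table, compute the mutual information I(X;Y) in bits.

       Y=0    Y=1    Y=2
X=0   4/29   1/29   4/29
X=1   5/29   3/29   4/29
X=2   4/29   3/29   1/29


H(X) = 1.5632, H(Y) = 1.5378, H(X,Y) = 3.0263
I(X;Y) = H(X) + H(Y) - H(X,Y) = 0.0747 bits


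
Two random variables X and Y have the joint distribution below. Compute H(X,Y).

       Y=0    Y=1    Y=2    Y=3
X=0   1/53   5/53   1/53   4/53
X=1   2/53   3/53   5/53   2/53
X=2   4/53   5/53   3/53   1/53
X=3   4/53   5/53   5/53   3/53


H(X,Y) = -Σ p(x,y) log₂ p(x,y)
  p(0,0)=1/53: -0.0189 × log₂(0.0189) = 0.1081
  p(0,1)=5/53: -0.0943 × log₂(0.0943) = 0.3213
  p(0,2)=1/53: -0.0189 × log₂(0.0189) = 0.1081
  p(0,3)=4/53: -0.0755 × log₂(0.0755) = 0.2814
  p(1,0)=2/53: -0.0377 × log₂(0.0377) = 0.1784
  p(1,1)=3/53: -0.0566 × log₂(0.0566) = 0.2345
  p(1,2)=5/53: -0.0943 × log₂(0.0943) = 0.3213
  p(1,3)=2/53: -0.0377 × log₂(0.0377) = 0.1784
  p(2,0)=4/53: -0.0755 × log₂(0.0755) = 0.2814
  p(2,1)=5/53: -0.0943 × log₂(0.0943) = 0.3213
  p(2,2)=3/53: -0.0566 × log₂(0.0566) = 0.2345
  p(2,3)=1/53: -0.0189 × log₂(0.0189) = 0.1081
  p(3,0)=4/53: -0.0755 × log₂(0.0755) = 0.2814
  p(3,1)=5/53: -0.0943 × log₂(0.0943) = 0.3213
  p(3,2)=5/53: -0.0943 × log₂(0.0943) = 0.3213
  p(3,3)=3/53: -0.0566 × log₂(0.0566) = 0.2345
H(X,Y) = 3.8352 bits


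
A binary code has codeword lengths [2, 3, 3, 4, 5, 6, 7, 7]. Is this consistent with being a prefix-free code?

Kraft inequality: Σ 2^(-l_i) ≤ 1 for prefix-free code
Calculating: 2^(-2) + 2^(-3) + 2^(-3) + 2^(-4) + 2^(-5) + 2^(-6) + 2^(-7) + 2^(-7)
= 0.25 + 0.125 + 0.125 + 0.0625 + 0.03125 + 0.015625 + 0.0078125 + 0.0078125
= 0.6250
Since 0.6250 ≤ 1, prefix-free code exists


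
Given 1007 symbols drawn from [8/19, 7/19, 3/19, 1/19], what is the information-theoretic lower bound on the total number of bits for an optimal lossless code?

Entropy H = 1.7002 bits/symbol
Minimum bits = H × n = 1.7002 × 1007
= 1712.13 bits


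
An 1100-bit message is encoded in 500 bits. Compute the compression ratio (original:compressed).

Compression ratio = Original / Compressed
= 1100 / 500 = 2.20:1


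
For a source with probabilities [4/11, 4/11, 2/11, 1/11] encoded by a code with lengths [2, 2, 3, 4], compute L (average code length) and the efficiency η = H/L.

Average length L = Σ p_i × l_i = 2.3636 bits
Entropy H = 1.8231 bits
Efficiency η = H/L × 100% = 77.13%


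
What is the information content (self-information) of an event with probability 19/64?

Information content I(x) = -log₂(p(x))
I = -log₂(19/64) = -log₂(0.2969)
I = 1.7521 bits


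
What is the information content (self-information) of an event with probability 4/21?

Information content I(x) = -log₂(p(x))
I = -log₂(4/21) = -log₂(0.1905)
I = 2.3923 bits


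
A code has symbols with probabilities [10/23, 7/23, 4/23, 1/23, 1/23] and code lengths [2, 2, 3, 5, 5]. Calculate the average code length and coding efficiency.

Average length L = Σ p_i × l_i = 2.4348 bits
Entropy H = 1.8770 bits
Efficiency η = H/L × 100% = 77.09%


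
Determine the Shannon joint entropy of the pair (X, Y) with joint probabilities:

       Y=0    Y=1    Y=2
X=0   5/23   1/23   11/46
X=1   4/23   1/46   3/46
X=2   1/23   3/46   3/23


H(X,Y) = -Σ p(x,y) log₂ p(x,y)
  p(0,0)=5/23: -0.2174 × log₂(0.2174) = 0.4786
  p(0,1)=1/23: -0.0435 × log₂(0.0435) = 0.1967
  p(0,2)=11/46: -0.2391 × log₂(0.2391) = 0.4936
  p(1,0)=4/23: -0.1739 × log₂(0.1739) = 0.4389
  p(1,1)=1/46: -0.0217 × log₂(0.0217) = 0.1201
  p(1,2)=3/46: -0.0652 × log₂(0.0652) = 0.2569
  p(2,0)=1/23: -0.0435 × log₂(0.0435) = 0.1967
  p(2,1)=3/46: -0.0652 × log₂(0.0652) = 0.2569
  p(2,2)=3/23: -0.1304 × log₂(0.1304) = 0.3833
H(X,Y) = 2.8215 bits


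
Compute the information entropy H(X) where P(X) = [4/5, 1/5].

H(X) = -Σ p(x) log₂ p(x)
  -4/5 × log₂(4/5) = 0.2575
  -1/5 × log₂(1/5) = 0.4644
H(X) = 0.7219 bits


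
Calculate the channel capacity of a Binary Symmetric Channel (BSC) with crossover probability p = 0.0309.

For BSC with error probability p:
C = 1 - H(p) where H(p) is binary entropy
H(0.0309) = -0.0309 × log₂(0.0309) - 0.9691 × log₂(0.9691)
H(p) = 0.1989
C = 1 - 0.1989 = 0.8011 bits/use


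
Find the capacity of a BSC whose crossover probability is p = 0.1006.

For BSC with error probability p:
C = 1 - H(p) where H(p) is binary entropy
H(0.1006) = -0.1006 × log₂(0.1006) - 0.8994 × log₂(0.8994)
H(p) = 0.4709
C = 1 - 0.4709 = 0.5291 bits/use


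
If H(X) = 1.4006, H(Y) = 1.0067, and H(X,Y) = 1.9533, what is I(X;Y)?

I(X;Y) = H(X) + H(Y) - H(X,Y)
I(X;Y) = 1.4006 + 1.0067 - 1.9533 = 0.454 bits


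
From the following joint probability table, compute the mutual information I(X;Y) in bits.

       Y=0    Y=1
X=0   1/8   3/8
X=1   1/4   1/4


H(X) = 1.0000, H(Y) = 0.9544, H(X,Y) = 1.9056
I(X;Y) = H(X) + H(Y) - H(X,Y) = 0.0488 bits


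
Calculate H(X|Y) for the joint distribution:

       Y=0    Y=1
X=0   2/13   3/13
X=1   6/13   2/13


H(X|Y) = Σ_y p(y) H(X|Y=y)
  p(Y=0) = 8/13, H(X|Y=0) = 0.8113
  p(Y=1) = 5/13, H(X|Y=1) = 0.9710
H(X|Y) = 0.6154×0.8113 + 0.3846×0.9710 = 0.8727 bits


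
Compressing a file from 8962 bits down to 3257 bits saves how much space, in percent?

Space savings = (1 - Compressed/Original) × 100%
= (1 - 3257/8962) × 100%
= 63.66%


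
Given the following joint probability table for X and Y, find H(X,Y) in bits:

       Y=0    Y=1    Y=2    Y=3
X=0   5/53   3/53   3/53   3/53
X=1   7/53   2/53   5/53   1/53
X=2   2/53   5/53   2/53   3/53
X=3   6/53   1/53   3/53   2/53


H(X,Y) = -Σ p(x,y) log₂ p(x,y)
  p(0,0)=5/53: -0.0943 × log₂(0.0943) = 0.3213
  p(0,1)=3/53: -0.0566 × log₂(0.0566) = 0.2345
  p(0,2)=3/53: -0.0566 × log₂(0.0566) = 0.2345
  p(0,3)=3/53: -0.0566 × log₂(0.0566) = 0.2345
  p(1,0)=7/53: -0.1321 × log₂(0.1321) = 0.3857
  p(1,1)=2/53: -0.0377 × log₂(0.0377) = 0.1784
  p(1,2)=5/53: -0.0943 × log₂(0.0943) = 0.3213
  p(1,3)=1/53: -0.0189 × log₂(0.0189) = 0.1081
  p(2,0)=2/53: -0.0377 × log₂(0.0377) = 0.1784
  p(2,1)=5/53: -0.0943 × log₂(0.0943) = 0.3213
  p(2,2)=2/53: -0.0377 × log₂(0.0377) = 0.1784
  p(2,3)=3/53: -0.0566 × log₂(0.0566) = 0.2345
  p(3,0)=6/53: -0.1132 × log₂(0.1132) = 0.3558
  p(3,1)=1/53: -0.0189 × log₂(0.0189) = 0.1081
  p(3,2)=3/53: -0.0566 × log₂(0.0566) = 0.2345
  p(3,3)=2/53: -0.0377 × log₂(0.0377) = 0.1784
H(X,Y) = 3.8078 bits


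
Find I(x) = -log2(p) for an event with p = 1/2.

Information content I(x) = -log₂(p(x))
I = -log₂(1/2) = -log₂(0.5000)
I = 1.0000 bits


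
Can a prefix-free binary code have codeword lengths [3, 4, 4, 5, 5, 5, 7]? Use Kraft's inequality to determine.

Kraft inequality: Σ 2^(-l_i) ≤ 1 for prefix-free code
Calculating: 2^(-3) + 2^(-4) + 2^(-4) + 2^(-5) + 2^(-5) + 2^(-5) + 2^(-7)
= 0.125 + 0.0625 + 0.0625 + 0.03125 + 0.03125 + 0.03125 + 0.0078125
= 0.3516
Since 0.3516 ≤ 1, prefix-free code exists


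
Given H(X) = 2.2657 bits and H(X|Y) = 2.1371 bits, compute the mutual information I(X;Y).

I(X;Y) = H(X) - H(X|Y)
I(X;Y) = 2.2657 - 2.1371 = 0.1286 bits


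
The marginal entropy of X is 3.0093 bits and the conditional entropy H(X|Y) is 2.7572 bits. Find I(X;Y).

I(X;Y) = H(X) - H(X|Y)
I(X;Y) = 3.0093 - 2.7572 = 0.2521 bits


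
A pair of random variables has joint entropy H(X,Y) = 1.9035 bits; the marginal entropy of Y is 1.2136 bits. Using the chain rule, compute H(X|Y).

Chain rule: H(X,Y) = H(X|Y) + H(Y)
H(X|Y) = H(X,Y) - H(Y) = 1.9035 - 1.2136 = 0.6899 bits


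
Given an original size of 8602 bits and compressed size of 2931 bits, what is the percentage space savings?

Space savings = (1 - Compressed/Original) × 100%
= (1 - 2931/8602) × 100%
= 65.93%


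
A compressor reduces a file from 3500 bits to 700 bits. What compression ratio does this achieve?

Compression ratio = Original / Compressed
= 3500 / 700 = 5.00:1


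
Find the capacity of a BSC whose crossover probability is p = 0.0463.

For BSC with error probability p:
C = 1 - H(p) where H(p) is binary entropy
H(0.0463) = -0.0463 × log₂(0.0463) - 0.9537 × log₂(0.9537)
H(p) = 0.2705
C = 1 - 0.2705 = 0.7295 bits/use


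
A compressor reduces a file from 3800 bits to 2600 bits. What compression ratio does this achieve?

Compression ratio = Original / Compressed
= 3800 / 2600 = 1.46:1


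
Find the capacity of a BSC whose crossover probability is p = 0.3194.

For BSC with error probability p:
C = 1 - H(p) where H(p) is binary entropy
H(0.3194) = -0.3194 × log₂(0.3194) - 0.6806 × log₂(0.6806)
H(p) = 0.9037
C = 1 - 0.9037 = 0.0963 bits/use


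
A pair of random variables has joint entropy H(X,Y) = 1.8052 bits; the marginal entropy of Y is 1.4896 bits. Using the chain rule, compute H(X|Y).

Chain rule: H(X,Y) = H(X|Y) + H(Y)
H(X|Y) = H(X,Y) - H(Y) = 1.8052 - 1.4896 = 0.3156 bits


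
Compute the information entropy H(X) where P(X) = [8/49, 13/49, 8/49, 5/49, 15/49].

H(X) = -Σ p(x) log₂ p(x)
  -8/49 × log₂(8/49) = 0.4269
  -13/49 × log₂(13/49) = 0.5079
  -8/49 × log₂(8/49) = 0.4269
  -5/49 × log₂(5/49) = 0.3360
  -15/49 × log₂(15/49) = 0.5228
H(X) = 2.2205 bits


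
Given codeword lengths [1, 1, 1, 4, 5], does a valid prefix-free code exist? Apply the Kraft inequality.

Kraft inequality: Σ 2^(-l_i) ≤ 1 for prefix-free code
Calculating: 2^(-1) + 2^(-1) + 2^(-1) + 2^(-4) + 2^(-5)
= 0.5 + 0.5 + 0.5 + 0.0625 + 0.03125
= 1.5938
Since 1.5938 > 1, prefix-free code does not exist


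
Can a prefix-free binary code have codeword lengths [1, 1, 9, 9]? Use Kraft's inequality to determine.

Kraft inequality: Σ 2^(-l_i) ≤ 1 for prefix-free code
Calculating: 2^(-1) + 2^(-1) + 2^(-9) + 2^(-9)
= 0.5 + 0.5 + 0.001953125 + 0.001953125
= 1.0039
Since 1.0039 > 1, prefix-free code does not exist


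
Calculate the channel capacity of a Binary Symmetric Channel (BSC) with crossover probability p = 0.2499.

For BSC with error probability p:
C = 1 - H(p) where H(p) is binary entropy
H(0.2499) = -0.2499 × log₂(0.2499) - 0.7501 × log₂(0.7501)
H(p) = 0.8111
C = 1 - 0.8111 = 0.1889 bits/use


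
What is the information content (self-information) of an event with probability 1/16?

Information content I(x) = -log₂(p(x))
I = -log₂(1/16) = -log₂(0.0625)
I = 4.0000 bits


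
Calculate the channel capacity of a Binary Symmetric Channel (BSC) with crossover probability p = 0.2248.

For BSC with error probability p:
C = 1 - H(p) where H(p) is binary entropy
H(0.2248) = -0.2248 × log₂(0.2248) - 0.7752 × log₂(0.7752)
H(p) = 0.7688
C = 1 - 0.7688 = 0.2312 bits/use


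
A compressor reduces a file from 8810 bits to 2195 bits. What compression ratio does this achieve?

Compression ratio = Original / Compressed
= 8810 / 2195 = 4.01:1


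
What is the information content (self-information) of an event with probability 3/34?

Information content I(x) = -log₂(p(x))
I = -log₂(3/34) = -log₂(0.0882)
I = 3.5025 bits


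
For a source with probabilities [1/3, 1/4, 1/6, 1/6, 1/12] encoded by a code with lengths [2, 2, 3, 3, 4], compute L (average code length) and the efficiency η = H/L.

Average length L = Σ p_i × l_i = 2.5000 bits
Entropy H = 2.1887 bits
Efficiency η = H/L × 100% = 87.55%


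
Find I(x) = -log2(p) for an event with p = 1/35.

Information content I(x) = -log₂(p(x))
I = -log₂(1/35) = -log₂(0.0286)
I = 5.1293 bits


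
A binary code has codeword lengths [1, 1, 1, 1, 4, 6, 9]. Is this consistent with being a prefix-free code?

Kraft inequality: Σ 2^(-l_i) ≤ 1 for prefix-free code
Calculating: 2^(-1) + 2^(-1) + 2^(-1) + 2^(-1) + 2^(-4) + 2^(-6) + 2^(-9)
= 0.5 + 0.5 + 0.5 + 0.5 + 0.0625 + 0.015625 + 0.001953125
= 2.0801
Since 2.0801 > 1, prefix-free code does not exist


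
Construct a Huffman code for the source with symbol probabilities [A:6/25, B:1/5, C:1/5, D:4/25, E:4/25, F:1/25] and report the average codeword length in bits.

Huffman tree construction:
Combine smallest probabilities repeatedly
Resulting codes:
  A: 10 (length 2)
  B: 111 (length 3)
  C: 00 (length 2)
  D: 011 (length 3)
  E: 110 (length 3)
  F: 010 (length 3)
Average length = Σ p(s) × length(s) = 2.5600 bits


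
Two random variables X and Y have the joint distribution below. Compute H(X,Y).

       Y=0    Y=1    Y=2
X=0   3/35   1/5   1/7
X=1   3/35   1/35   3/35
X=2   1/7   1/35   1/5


H(X,Y) = -Σ p(x,y) log₂ p(x,y)
  p(0,0)=3/35: -0.0857 × log₂(0.0857) = 0.3038
  p(0,1)=1/5: -0.2000 × log₂(0.2000) = 0.4644
  p(0,2)=1/7: -0.1429 × log₂(0.1429) = 0.4011
  p(1,0)=3/35: -0.0857 × log₂(0.0857) = 0.3038
  p(1,1)=1/35: -0.0286 × log₂(0.0286) = 0.1466
  p(1,2)=3/35: -0.0857 × log₂(0.0857) = 0.3038
  p(2,0)=1/7: -0.1429 × log₂(0.1429) = 0.4011
  p(2,1)=1/35: -0.0286 × log₂(0.0286) = 0.1466
  p(2,2)=1/5: -0.2000 × log₂(0.2000) = 0.4644
H(X,Y) = 2.9354 bits


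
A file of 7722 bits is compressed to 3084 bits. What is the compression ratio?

Compression ratio = Original / Compressed
= 7722 / 3084 = 2.50:1


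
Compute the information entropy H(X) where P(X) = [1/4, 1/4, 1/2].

H(X) = -Σ p(x) log₂ p(x)
  -1/4 × log₂(1/4) = 0.5000
  -1/4 × log₂(1/4) = 0.5000
  -1/2 × log₂(1/2) = 0.5000
H(X) = 1.5000 bits


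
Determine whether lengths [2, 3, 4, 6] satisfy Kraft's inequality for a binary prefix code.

Kraft inequality: Σ 2^(-l_i) ≤ 1 for prefix-free code
Calculating: 2^(-2) + 2^(-3) + 2^(-4) + 2^(-6)
= 0.25 + 0.125 + 0.0625 + 0.015625
= 0.4531
Since 0.4531 ≤ 1, prefix-free code exists


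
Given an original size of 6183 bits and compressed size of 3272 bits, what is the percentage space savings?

Space savings = (1 - Compressed/Original) × 100%
= (1 - 3272/6183) × 100%
= 47.08%


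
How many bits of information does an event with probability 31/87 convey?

Information content I(x) = -log₂(p(x))
I = -log₂(31/87) = -log₂(0.3563)
I = 1.4887 bits


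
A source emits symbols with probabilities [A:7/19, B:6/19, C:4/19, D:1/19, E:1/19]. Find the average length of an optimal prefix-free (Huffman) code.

Huffman tree construction:
Combine smallest probabilities repeatedly
Resulting codes:
  A: 0 (length 1)
  B: 10 (length 2)
  C: 111 (length 3)
  D: 1100 (length 4)
  E: 1101 (length 4)
Average length = Σ p(s) × length(s) = 2.0526 bits


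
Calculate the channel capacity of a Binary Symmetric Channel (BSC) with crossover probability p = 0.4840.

For BSC with error probability p:
C = 1 - H(p) where H(p) is binary entropy
H(0.4840) = -0.4840 × log₂(0.4840) - 0.5160 × log₂(0.5160)
H(p) = 0.9993
C = 1 - 0.9993 = 0.0007 bits/use


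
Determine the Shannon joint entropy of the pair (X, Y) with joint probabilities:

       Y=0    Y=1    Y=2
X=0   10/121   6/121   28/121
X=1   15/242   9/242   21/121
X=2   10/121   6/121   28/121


H(X,Y) = -Σ p(x,y) log₂ p(x,y)
  p(0,0)=10/121: -0.0826 × log₂(0.0826) = 0.2973
  p(0,1)=6/121: -0.0496 × log₂(0.0496) = 0.2149
  p(0,2)=28/121: -0.2314 × log₂(0.2314) = 0.4886
  p(1,0)=15/242: -0.0620 × log₂(0.0620) = 0.2487
  p(1,1)=9/242: -0.0372 × log₂(0.0372) = 0.1766
  p(1,2)=21/121: -0.1736 × log₂(0.1736) = 0.4385
  p(2,0)=10/121: -0.0826 × log₂(0.0826) = 0.2973
  p(2,1)=6/121: -0.0496 × log₂(0.0496) = 0.2149
  p(2,2)=28/121: -0.2314 × log₂(0.2314) = 0.4886
H(X,Y) = 2.8654 bits


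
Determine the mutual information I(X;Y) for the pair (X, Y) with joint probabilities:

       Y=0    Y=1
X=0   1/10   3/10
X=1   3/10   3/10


H(X) = 0.9710, H(Y) = 0.9710, H(X,Y) = 1.8955
I(X;Y) = H(X) + H(Y) - H(X,Y) = 0.0464 bits


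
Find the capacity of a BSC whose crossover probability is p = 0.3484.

For BSC with error probability p:
C = 1 - H(p) where H(p) is binary entropy
H(0.3484) = -0.3484 × log₂(0.3484) - 0.6516 × log₂(0.6516)
H(p) = 0.9326
C = 1 - 0.9326 = 0.0674 bits/use


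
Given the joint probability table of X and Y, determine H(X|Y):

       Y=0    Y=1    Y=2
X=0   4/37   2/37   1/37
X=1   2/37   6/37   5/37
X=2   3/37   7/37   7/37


H(X|Y) = Σ_y p(y) H(X|Y=y)
  p(Y=0) = 9/37, H(X|Y=0) = 1.5305
  p(Y=1) = 15/37, H(X|Y=1) = 1.4295
  p(Y=2) = 13/37, H(X|Y=2) = 1.2957
H(X|Y) = 0.2432×1.5305 + 0.4054×1.4295 + 0.3514×1.2957 = 1.4071 bits


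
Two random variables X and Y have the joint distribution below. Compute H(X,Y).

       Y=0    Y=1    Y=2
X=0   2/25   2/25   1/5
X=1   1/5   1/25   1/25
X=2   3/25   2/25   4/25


H(X,Y) = -Σ p(x,y) log₂ p(x,y)
  p(0,0)=2/25: -0.0800 × log₂(0.0800) = 0.2915
  p(0,1)=2/25: -0.0800 × log₂(0.0800) = 0.2915
  p(0,2)=1/5: -0.2000 × log₂(0.2000) = 0.4644
  p(1,0)=1/5: -0.2000 × log₂(0.2000) = 0.4644
  p(1,1)=1/25: -0.0400 × log₂(0.0400) = 0.1858
  p(1,2)=1/25: -0.0400 × log₂(0.0400) = 0.1858
  p(2,0)=3/25: -0.1200 × log₂(0.1200) = 0.3671
  p(2,1)=2/25: -0.0800 × log₂(0.0800) = 0.2915
  p(2,2)=4/25: -0.1600 × log₂(0.1600) = 0.4230
H(X,Y) = 2.9649 bits


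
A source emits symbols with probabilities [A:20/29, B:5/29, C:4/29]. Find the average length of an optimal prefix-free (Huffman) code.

Huffman tree construction:
Combine smallest probabilities repeatedly
Resulting codes:
  A: 1 (length 1)
  B: 01 (length 2)
  C: 00 (length 2)
Average length = Σ p(s) × length(s) = 1.3103 bits


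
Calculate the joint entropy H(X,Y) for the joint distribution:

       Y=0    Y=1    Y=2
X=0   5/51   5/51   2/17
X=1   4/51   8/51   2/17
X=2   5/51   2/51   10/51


H(X,Y) = -Σ p(x,y) log₂ p(x,y)
  p(0,0)=5/51: -0.0980 × log₂(0.0980) = 0.3285
  p(0,1)=5/51: -0.0980 × log₂(0.0980) = 0.3285
  p(0,2)=2/17: -0.1176 × log₂(0.1176) = 0.3632
  p(1,0)=4/51: -0.0784 × log₂(0.0784) = 0.2880
  p(1,1)=8/51: -0.1569 × log₂(0.1569) = 0.4192
  p(1,2)=2/17: -0.1176 × log₂(0.1176) = 0.3632
  p(2,0)=5/51: -0.0980 × log₂(0.0980) = 0.3285
  p(2,1)=2/51: -0.0392 × log₂(0.0392) = 0.1832
  p(2,2)=10/51: -0.1961 × log₂(0.1961) = 0.4609
H(X,Y) = 3.0633 bits


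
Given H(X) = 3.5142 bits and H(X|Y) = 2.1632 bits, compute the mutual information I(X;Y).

I(X;Y) = H(X) - H(X|Y)
I(X;Y) = 3.5142 - 2.1632 = 1.351 bits


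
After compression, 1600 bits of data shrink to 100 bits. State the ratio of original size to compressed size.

Compression ratio = Original / Compressed
= 1600 / 100 = 16.00:1


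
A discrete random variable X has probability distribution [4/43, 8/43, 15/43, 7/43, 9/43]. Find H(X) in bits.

H(X) = -Σ p(x) log₂ p(x)
  -4/43 × log₂(4/43) = 0.3187
  -8/43 × log₂(8/43) = 0.4514
  -15/43 × log₂(15/43) = 0.5300
  -7/43 × log₂(7/43) = 0.4263
  -9/43 × log₂(9/43) = 0.4723
H(X) = 2.1987 bits


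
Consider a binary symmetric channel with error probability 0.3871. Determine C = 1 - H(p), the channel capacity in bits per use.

For BSC with error probability p:
C = 1 - H(p) where H(p) is binary entropy
H(0.3871) = -0.3871 × log₂(0.3871) - 0.6129 × log₂(0.6129)
H(p) = 0.9629
C = 1 - 0.9629 = 0.0371 bits/use


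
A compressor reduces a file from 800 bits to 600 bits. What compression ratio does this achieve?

Compression ratio = Original / Compressed
= 800 / 600 = 1.33:1


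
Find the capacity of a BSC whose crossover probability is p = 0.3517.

For BSC with error probability p:
C = 1 - H(p) where H(p) is binary entropy
H(0.3517) = -0.3517 × log₂(0.3517) - 0.6483 × log₂(0.6483)
H(p) = 0.9356
C = 1 - 0.9356 = 0.0644 bits/use


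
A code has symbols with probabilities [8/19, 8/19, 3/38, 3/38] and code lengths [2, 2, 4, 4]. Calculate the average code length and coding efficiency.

Average length L = Σ p_i × l_i = 2.3158 bits
Entropy H = 1.6292 bits
Efficiency η = H/L × 100% = 70.35%


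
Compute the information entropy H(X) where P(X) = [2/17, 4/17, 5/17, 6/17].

H(X) = -Σ p(x) log₂ p(x)
  -2/17 × log₂(2/17) = 0.3632
  -4/17 × log₂(4/17) = 0.4912
  -5/17 × log₂(5/17) = 0.5193
  -6/17 × log₂(6/17) = 0.5303
H(X) = 1.9040 bits


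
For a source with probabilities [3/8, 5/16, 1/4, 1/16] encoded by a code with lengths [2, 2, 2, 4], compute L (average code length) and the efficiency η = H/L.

Average length L = Σ p_i × l_i = 2.1250 bits
Entropy H = 1.8050 bits
Efficiency η = H/L × 100% = 84.94%


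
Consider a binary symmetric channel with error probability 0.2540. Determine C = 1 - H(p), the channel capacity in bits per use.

For BSC with error probability p:
C = 1 - H(p) where H(p) is binary entropy
H(0.2540) = -0.2540 × log₂(0.2540) - 0.7460 × log₂(0.7460)
H(p) = 0.8176
C = 1 - 0.8176 = 0.1824 bits/use


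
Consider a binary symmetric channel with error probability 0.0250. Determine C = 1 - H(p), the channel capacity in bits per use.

For BSC with error probability p:
C = 1 - H(p) where H(p) is binary entropy
H(0.0250) = -0.0250 × log₂(0.0250) - 0.9750 × log₂(0.9750)
H(p) = 0.1687
C = 1 - 0.1687 = 0.8313 bits/use


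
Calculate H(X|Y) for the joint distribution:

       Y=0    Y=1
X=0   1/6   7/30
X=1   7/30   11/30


H(X|Y) = Σ_y p(y) H(X|Y=y)
  p(Y=0) = 2/5, H(X|Y=0) = 0.9799
  p(Y=1) = 3/5, H(X|Y=1) = 0.9641
H(X|Y) = 0.4000×0.9799 + 0.6000×0.9641 = 0.9704 bits


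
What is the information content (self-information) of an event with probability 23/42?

Information content I(x) = -log₂(p(x))
I = -log₂(23/42) = -log₂(0.5476)
I = 0.8688 bits
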